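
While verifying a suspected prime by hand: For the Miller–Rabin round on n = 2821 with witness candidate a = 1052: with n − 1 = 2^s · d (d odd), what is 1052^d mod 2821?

n − 1 = 2820 = 2^2 · 705, so s = 2 and d = 705.
1052^705 mod 2821 = 1611.

1611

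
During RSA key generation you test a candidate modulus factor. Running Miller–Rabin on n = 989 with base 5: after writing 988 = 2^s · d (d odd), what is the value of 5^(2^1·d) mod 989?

n − 1 = 988 = 2^2 · 247, so s = 2 and d = 247.
x_0 = 5^247 mod 989 = 89.
x_1 = 89^2 mod 989 = 9.

9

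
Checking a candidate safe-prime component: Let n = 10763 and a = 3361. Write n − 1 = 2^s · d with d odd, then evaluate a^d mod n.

8368

n − 1 = 10762 = 2^1 · 5381, so s = 1 and d = 5381.
Repeated squaring mod 10763: 3361^1 ≡ 3361, 3361^2 ≡ 5934, 3361^4 ≡ 6583, 3361^8 ≡ 4051, 3361^16 ≡ 7789, 3361^32 ≡ 8253, 3361^64 ≡ 3745, 3361^128 ≡ 836, 3361^256 ≡ 10064, 3361^512 ≡ 4266, 3361^1024 ≡ 9286, 3361^2048 ≡ 7403, 3361^4096 ≡ 9976.
5381 = 4096 + 1024 + 256 + 4 + 1, so 3361^5381 ≡ 9976·9286·10064·6583·3361 ≡ 8368 (mod 10763).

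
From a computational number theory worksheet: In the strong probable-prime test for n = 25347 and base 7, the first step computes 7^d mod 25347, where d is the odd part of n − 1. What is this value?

n − 1 = 25346 = 2^1 · 12673, so s = 1 and d = 12673.
7^12673 mod 25347 = 9289.

9289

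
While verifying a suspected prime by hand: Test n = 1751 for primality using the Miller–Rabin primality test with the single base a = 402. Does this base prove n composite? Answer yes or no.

n − 1 = 1750 = 2^1 · 875, so s = 1 and d = 875.
Repeated squaring mod 1751: 402^1 ≡ 402, 402^2 ≡ 512, 402^4 ≡ 1245, 402^8 ≡ 390, 402^16 ≡ 1514, 402^32 ≡ 137, 402^64 ≡ 1259, 402^128 ≡ 426, 402^256 ≡ 1123, 402^512 ≡ 409.
875 = 512 + 256 + 64 + 32 + 8 + 2 + 1, so 402^875 ≡ 409·1123·1259·137·390·512·402 ≡ 1729 (mod 1751).
x_0 = 402^875 mod 1751 = 1729.
x_0 ∉ {1, 1750} and s = 1, so 402 is a Miller–Rabin witness and 1751 is composite.

yes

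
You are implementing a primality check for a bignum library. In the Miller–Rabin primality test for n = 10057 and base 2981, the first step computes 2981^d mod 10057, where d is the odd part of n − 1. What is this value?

3126

n − 1 = 10056 = 2^3 · 1257, so s = 3 and d = 1257.
2981^1257 mod 10057 = 3126.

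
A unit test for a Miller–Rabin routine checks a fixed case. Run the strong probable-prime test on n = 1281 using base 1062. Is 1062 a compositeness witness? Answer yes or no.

n − 1 = 1280 = 2^8 · 5, so s = 8 and d = 5.
Repeated squaring mod 1281: 1062^1 ≡ 1062, 1062^2 ≡ 564, 1062^4 ≡ 408.
5 = 4 + 1, so 1062^5 ≡ 408·1062 ≡ 318 (mod 1281).
x_0 = 1062^5 mod 1281 = 318.
x_0 is neither 1 nor 1280, so continue squaring.
x_1 = 318^2 mod 1281 = 1206.
x_2 = 1206^2 mod 1281 = 501.
x_3 = 501^2 mod 1281 = 1206.
x_4 = 1206^2 mod 1281 = 501.
x_5 = 501^2 mod 1281 = 1206.
x_6 = 1206^2 mod 1281 = 501.
x_7 = 501^2 mod 1281 = 1206.
Reached i = s−1 = 7 without hitting −1: 1062 is a Miller–Rabin witness and 1281 is composite.

yes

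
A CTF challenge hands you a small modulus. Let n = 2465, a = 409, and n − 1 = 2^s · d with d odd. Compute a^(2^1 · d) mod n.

n − 1 = 2464 = 2^5 · 77, so s = 5 and d = 77.
Repeated squaring mod 2465: 409^1 ≡ 409, 409^2 ≡ 2126, 409^4 ≡ 1531, 409^8 ≡ 2211, 409^16 ≡ 426, 409^32 ≡ 1531, 409^64 ≡ 2211.
77 = 64 + 8 + 4 + 1, so 409^77 ≡ 2211·2211·1531·409 ≡ 2279 (mod 2465).
x_0 = 2279.
x_1 = 2279^2 mod 2465 = 86.

86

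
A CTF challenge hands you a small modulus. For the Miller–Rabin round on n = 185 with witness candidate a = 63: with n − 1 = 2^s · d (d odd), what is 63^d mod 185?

47

n − 1 = 184 = 2^3 · 23, so s = 3 and d = 23.
Repeated squaring mod 185: 63^1 ≡ 63, 63^2 ≡ 84, 63^4 ≡ 26, 63^8 ≡ 121, 63^16 ≡ 26.
23 = 16 + 4 + 2 + 1, so 63^23 ≡ 26·26·84·63 ≡ 47 (mod 185).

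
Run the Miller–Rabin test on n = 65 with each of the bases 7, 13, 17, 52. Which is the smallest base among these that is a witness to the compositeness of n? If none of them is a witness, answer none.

7

n − 1 = 64 = 2^6 · 1, so s = 6 and d = 1.
Base 7: x_0 = 7^1 mod 65 = 7. x_0 is neither 1 nor 64, so continue squaring. x_1 = 7^2 mod 65 = 49. x_2 = 49^2 mod 65 = 61. x_3 = 61^2 mod 65 = 16. x_4 = 16^2 mod 65 = 61. x_5 = 61^2 mod 65 = 16. Reached i = s−1 = 5 without hitting −1: 7 is a Miller–Rabin witness and 65 is composite.
Base 13: x_0 = 13^1 mod 65 = 13. x_0 is neither 1 nor 64, so continue squaring. x_1 = 13^2 mod 65 = 39. x_2 = 39^2 mod 65 = 26. x_3 = 26^2 mod 65 = 26. x_4 = 26^2 mod 65 = 26. x_5 = 26^2 mod 65 = 26. Reached i = s−1 = 5 without hitting −1: 13 is a Miller–Rabin witness and 65 is composite.
Base 17: x_0 = 17^1 mod 65 = 17. x_0 is neither 1 nor 64, so continue squaring. x_1 = 17^2 mod 65 = 29. x_2 = 29^2 mod 65 = 61. x_3 = 61^2 mod 65 = 16. x_4 = 16^2 mod 65 = 61. x_5 = 61^2 mod 65 = 16. Reached i = s−1 = 5 without hitting −1: 17 is a Miller–Rabin witness and 65 is composite.
Base 52: x_0 = 52^1 mod 65 = 52. x_0 is neither 1 nor 64, so continue squaring. x_1 = 52^2 mod 65 = 39. x_2 = 39^2 mod 65 = 26. x_3 = 26^2 mod 65 = 26. x_4 = 26^2 mod 65 = 26. x_5 = 26^2 mod 65 = 26. Reached i = s−1 = 5 without hitting −1: 52 is a Miller–Rabin witness and 65 is composite.
The smallest witness among the given bases is 7.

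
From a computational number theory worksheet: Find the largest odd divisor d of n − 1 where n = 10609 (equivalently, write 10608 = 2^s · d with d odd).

663

Halving: 10608 → 5304 → 2652 → 1326 → 663; 663 is odd.
So 10608 = 2^4 · 663.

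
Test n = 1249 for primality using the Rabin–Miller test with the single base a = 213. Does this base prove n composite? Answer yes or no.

no

n − 1 = 1248 = 2^5 · 39, so s = 5 and d = 39.
x_0 = 213^39 mod 1249 = 1067.
x_0 is neither 1 nor 1248, so continue squaring.
x_1 = 1067^2 mod 1249 = 650.
x_2 = 650^2 mod 1249 = 338.
x_3 = 338^2 mod 1249 = 585.
x_4 = 585^2 mod 1249 = 1248.
x_4 ≡ −1, so 213 is not a witness.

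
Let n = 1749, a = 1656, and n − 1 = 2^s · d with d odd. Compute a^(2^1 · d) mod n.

1296

n − 1 = 1748 = 2^2 · 437, so s = 2 and d = 437.
x_0 = 1656^437 mod 1749 = 195.
x_1 = 195^2 mod 1749 = 1296.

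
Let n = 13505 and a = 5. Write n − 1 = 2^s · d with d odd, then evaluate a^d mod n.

8275

n − 1 = 13504 = 2^6 · 211, so s = 6 and d = 211.
5^211 mod 13505 = 8275.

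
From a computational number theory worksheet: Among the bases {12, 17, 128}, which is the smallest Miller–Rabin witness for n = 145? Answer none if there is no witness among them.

none

n − 1 = 144 = 2^4 · 9, so s = 4 and d = 9.
Base 12: x_0 = 12^9 mod 145 = 12. x_0 is neither 1 nor 144, so continue squaring. x_1 = 12^2 mod 145 = 144. x_1 ≡ −1, so 12 is not a witness.
Base 17: x_0 = 17^9 mod 145 = 17. x_0 is neither 1 nor 144, so continue squaring. x_1 = 17^2 mod 145 = 144. x_1 ≡ −1, so 17 is not a witness.
Base 128: x_0 = 128^9 mod 145 = 128. x_0 is neither 1 nor 144, so continue squaring. x_1 = 128^2 mod 145 = 144. x_1 ≡ −1, so 128 is not a witness.
No listed base is a witness for 145.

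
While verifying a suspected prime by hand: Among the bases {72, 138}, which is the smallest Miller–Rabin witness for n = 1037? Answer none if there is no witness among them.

138

n − 1 = 1036 = 2^2 · 259, so s = 2 and d = 259.
Base 72: x_0 = 72^259 mod 1037 = 965. x_0 is neither 1 nor 1036, so continue squaring. x_1 = 965^2 mod 1037 = 1036. x_1 ≡ −1, so 72 is not a witness.
Base 138: x_0 = 138^259 mod 1037 = 144. x_0 is neither 1 nor 1036, so continue squaring. x_1 = 144^2 mod 1037 = 1033. Reached i = s−1 = 1 without hitting −1: 138 is a Miller–Rabin witness and 1037 is composite.
The smallest witness among the given bases is 138.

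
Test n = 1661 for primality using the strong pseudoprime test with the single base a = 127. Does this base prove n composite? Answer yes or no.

yes

n − 1 = 1660 = 2^2 · 415, so s = 2 and d = 415.
x_0 = 127^415 mod 1661 = 472.
x_0 is neither 1 nor 1660, so continue squaring.
x_1 = 472^2 mod 1661 = 210.
Reached i = s−1 = 1 without hitting −1: 127 is a Miller–Rabin witness and 1661 is composite.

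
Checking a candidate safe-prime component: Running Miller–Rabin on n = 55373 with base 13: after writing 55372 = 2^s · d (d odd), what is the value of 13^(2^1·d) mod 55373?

n − 1 = 55372 = 2^2 · 13843, so s = 2 and d = 13843.
By repeated squaring, 13^13843 ≡ 52690 (mod 55373).
x_0 = 52690.
x_1 = 52690^2 mod 55373 = 55372.

55372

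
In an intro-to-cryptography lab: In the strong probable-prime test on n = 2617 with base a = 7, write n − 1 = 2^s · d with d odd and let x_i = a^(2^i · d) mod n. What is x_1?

667

n − 1 = 2616 = 2^3 · 327, so s = 3 and d = 327.
By repeated squaring, 7^327 ≡ 2009 (mod 2617).
x_0 = 2009.
x_1 = 2009^2 mod 2617 = 667.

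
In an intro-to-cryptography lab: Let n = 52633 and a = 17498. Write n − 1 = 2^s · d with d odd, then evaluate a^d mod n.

36875

n − 1 = 52632 = 2^3 · 6579, so s = 3 and d = 6579.
17498^6579 mod 52633 = 36875.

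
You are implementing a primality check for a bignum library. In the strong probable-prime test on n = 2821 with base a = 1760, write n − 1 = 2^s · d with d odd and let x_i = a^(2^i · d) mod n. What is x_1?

1520

n − 1 = 2820 = 2^2 · 705, so s = 2 and d = 705.
x_0 = 1760^705 mod 2821 = 1084.
x_1 = 1084^2 mod 2821 = 1520.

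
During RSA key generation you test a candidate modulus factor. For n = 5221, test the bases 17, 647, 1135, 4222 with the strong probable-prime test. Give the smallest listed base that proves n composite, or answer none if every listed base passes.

17

n − 1 = 5220 = 2^2 · 1305, so s = 2 and d = 1305.
Base 17: x_0 = 17^1305 mod 5221 = 135. x_0 is neither 1 nor 5220, so continue squaring. x_1 = 135^2 mod 5221 = 2562. Reached i = s−1 = 1 without hitting −1: 17 is a Miller–Rabin witness and 5221 is composite.
Base 647: x_0 = 647^1305 mod 5221 = 4418. x_0 is neither 1 nor 5220, so continue squaring. x_1 = 4418^2 mod 5221 = 2626. Reached i = s−1 = 1 without hitting −1: 647 is a Miller–Rabin witness and 5221 is composite.
Base 1135: x_0 = 1135^1305 mod 5221 = 4313. x_0 is neither 1 nor 5220, so continue squaring. x_1 = 4313^2 mod 5221 = 4767. Reached i = s−1 = 1 without hitting −1: 1135 is a Miller–Rabin witness and 5221 is composite.
Base 4222: x_0 = 4222^1305 mod 5221 = 3022. x_0 is neither 1 nor 5220, so continue squaring. x_1 = 3022^2 mod 5221 = 955. Reached i = s−1 = 1 without hitting −1: 4222 is a Miller–Rabin witness and 5221 is composite.
The smallest witness among the given bases is 17.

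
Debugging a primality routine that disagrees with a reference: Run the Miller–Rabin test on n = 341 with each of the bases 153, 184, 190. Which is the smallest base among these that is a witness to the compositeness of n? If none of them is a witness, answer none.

n − 1 = 340 = 2^2 · 85, so s = 2 and d = 85.
Base 153: x_0 = 153^85 mod 341 = 340. x_0 = 340 ≡ −1, so 153 is not a witness.
Base 184: x_0 = 184^85 mod 341 = 340. x_0 = 340 ≡ −1, so 184 is not a witness.
Base 190: x_0 = 190^85 mod 341 = 1. x_0 = 1, so 190 is not a witness.
No listed base is a witness for 341.

none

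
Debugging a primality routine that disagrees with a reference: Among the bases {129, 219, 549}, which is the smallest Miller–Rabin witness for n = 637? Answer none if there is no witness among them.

n − 1 = 636 = 2^2 · 159, so s = 2 and d = 159.
Base 129: x_0 = 129^159 mod 637 = 636. x_0 = 636 ≡ −1, so 129 is not a witness.
Base 219: x_0 = 219^159 mod 637 = 57. x_0 is neither 1 nor 636, so continue squaring. x_1 = 57^2 mod 637 = 64. Reached i = s−1 = 1 without hitting −1: 219 is a Miller–Rabin witness and 637 is composite.
Base 549: x_0 = 549^159 mod 637 = 573. x_0 is neither 1 nor 636, so continue squaring. x_1 = 573^2 mod 637 = 274. Reached i = s−1 = 1 without hitting −1: 549 is a Miller–Rabin witness and 637 is composite.
The smallest witness among the given bases is 219.

219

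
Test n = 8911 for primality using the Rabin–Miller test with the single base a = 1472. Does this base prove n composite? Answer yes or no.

n − 1 = 8910 = 2^1 · 4455, so s = 1 and d = 4455.
By repeated squaring, 1472^4455 ≡ 1 (mod 8911).
x_0 = 1472^4455 mod 8911 = 1.
x_0 = 1, so 1472 is not a witness.

no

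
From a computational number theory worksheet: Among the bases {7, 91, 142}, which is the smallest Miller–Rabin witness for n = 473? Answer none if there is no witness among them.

7

n − 1 = 472 = 2^3 · 59, so s = 3 and d = 59.
Base 7: x_0 = 7^59 mod 473 = 338. x_0 is neither 1 nor 472, so continue squaring. x_1 = 338^2 mod 473 = 251. x_2 = 251^2 mod 473 = 92. Reached i = s−1 = 2 without hitting −1: 7 is a Miller–Rabin witness and 473 is composite.
Base 91: x_0 = 91^59 mod 473 = 114. x_0 is neither 1 nor 472, so continue squaring. x_1 = 114^2 mod 473 = 225. x_2 = 225^2 mod 473 = 14. Reached i = s−1 = 2 without hitting −1: 91 is a Miller–Rabin witness and 473 is composite.
Base 142: x_0 = 142^59 mod 473 = 153. x_0 is neither 1 nor 472, so continue squaring. x_1 = 153^2 mod 473 = 232. x_2 = 232^2 mod 473 = 375. Reached i = s−1 = 2 without hitting −1: 142 is a Miller–Rabin witness and 473 is composite.
The smallest witness among the given bases is 7.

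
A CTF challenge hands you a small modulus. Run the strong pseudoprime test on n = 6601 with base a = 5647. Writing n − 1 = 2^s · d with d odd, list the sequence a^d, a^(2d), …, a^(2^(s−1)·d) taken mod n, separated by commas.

3037, 1772, 4509

n − 1 = 6600 = 2^3 · 825, so s = 3 and d = 825.
x_0 = 5647^825 mod 6601 = 3037.
x_1 = 3037^2 mod 6601 = 1772.
x_2 = 1772^2 mod 6601 = 4509.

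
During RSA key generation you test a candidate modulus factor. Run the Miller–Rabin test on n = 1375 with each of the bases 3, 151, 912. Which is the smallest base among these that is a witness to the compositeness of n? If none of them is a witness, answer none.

3

n − 1 = 1374 = 2^1 · 687, so s = 1 and d = 687.
Base 3: x_0 = 3^687 mod 1375 = 262. x_0 ∉ {1, 1374} and s = 1, so 3 is a Miller–Rabin witness and 1375 is composite.
Base 151: x_0 = 151^687 mod 1375 = 926. x_0 ∉ {1, 1374} and s = 1, so 151 is a Miller–Rabin witness and 1375 is composite.
Base 912: x_0 = 912^687 mod 1375 = 483. x_0 ∉ {1, 1374} and s = 1, so 912 is a Miller–Rabin witness and 1375 is composite.
The smallest witness among the given bases is 3.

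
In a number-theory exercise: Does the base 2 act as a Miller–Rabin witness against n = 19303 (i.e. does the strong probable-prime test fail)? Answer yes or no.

n − 1 = 19302 = 2^1 · 9651, so s = 1 and d = 9651.
Repeated squaring mod 19303: 2^1 ≡ 2, 2^2 ≡ 4, 2^4 ≡ 16, 2^8 ≡ 256, 2^16 ≡ 7627, 2^32 ≡ 11190, 2^64 ≡ 16842, 2^128 ≡ 14682, 2^256 ≡ 4523, 2^512 ≡ 15652, 2^1024 ≡ 10731, 2^2048 ≡ 11966, 2^4096 ≡ 14805, 2^8192 ≡ 2460.
9651 = 8192 + 1024 + 256 + 128 + 32 + 16 + 2 + 1, so 2^9651 ≡ 2460·10731·4523·14682·11190·7627·4·2 ≡ 3985 (mod 19303).
x_0 = 2^9651 mod 19303 = 3985.
x_0 ∉ {1, 19302} and s = 1, so 2 is a Miller–Rabin witness and 19303 is composite.

yes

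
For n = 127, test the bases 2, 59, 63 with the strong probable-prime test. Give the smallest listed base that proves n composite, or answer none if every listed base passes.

none

n − 1 = 126 = 2^1 · 63, so s = 1 and d = 63.
Base 2: x_0 = 2^63 mod 127 = 1. x_0 = 1, so 2 is not a witness.
Base 59: x_0 = 59^63 mod 127 = 126. x_0 = 126 ≡ −1, so 59 is not a witness.
Base 63: x_0 = 63^63 mod 127 = 126. x_0 = 126 ≡ −1, so 63 is not a witness.
No listed base is a witness for 127.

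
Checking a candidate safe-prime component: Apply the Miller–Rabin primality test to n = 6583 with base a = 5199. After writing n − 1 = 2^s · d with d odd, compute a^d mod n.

n − 1 = 6582 = 2^1 · 3291, so s = 1 and d = 3291.
5199^3291 mod 6583 = 2573.

2573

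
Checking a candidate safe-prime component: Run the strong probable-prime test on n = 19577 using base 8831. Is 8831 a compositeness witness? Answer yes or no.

n − 1 = 19576 = 2^3 · 2447, so s = 3 and d = 2447.
x_0 = 8831^2447 mod 19577 = 1.
x_0 = 1, so 8831 is not a witness.

no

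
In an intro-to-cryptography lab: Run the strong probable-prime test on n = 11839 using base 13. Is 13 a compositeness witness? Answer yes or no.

no

n − 1 = 11838 = 2^1 · 5919, so s = 1 and d = 5919.
Repeated squaring mod 11839: 13^1 ≡ 13, 13^2 ≡ 169, 13^4 ≡ 4883, 13^8 ≡ 11782, 13^16 ≡ 3249, 13^32 ≡ 7452, 13^64 ≡ 7394, 13^128 ≡ 10573, 13^256 ≡ 4491, 13^512 ≡ 7264, 13^1024 ≡ 11112, 13^2048 ≡ 7613, 13^4096 ≡ 5864.
5919 = 4096 + 1024 + 512 + 256 + 16 + 8 + 4 + 2 + 1, so 13^5919 ≡ 5864·11112·7264·4491·3249·11782·4883·169·13 ≡ 1 (mod 11839).
x_0 = 13^5919 mod 11839 = 1.
x_0 = 1, so 13 is not a witness.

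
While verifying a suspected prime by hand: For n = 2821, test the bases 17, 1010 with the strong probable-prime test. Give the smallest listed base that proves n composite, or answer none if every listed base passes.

none

n − 1 = 2820 = 2^2 · 705, so s = 2 and d = 705.
Base 17: x_0 = 17^705 mod 2821 = 2820. x_0 = 2820 ≡ −1, so 17 is not a witness.
Base 1010: x_0 = 1010^705 mod 2821 = 1. x_0 = 1, so 1010 is not a witness.
No listed base is a witness for 2821.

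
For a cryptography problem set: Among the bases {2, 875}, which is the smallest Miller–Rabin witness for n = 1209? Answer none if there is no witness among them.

2

n − 1 = 1208 = 2^3 · 151, so s = 3 and d = 151.
Base 2: x_0 = 2^151 mod 1209 = 1025. x_0 is neither 1 nor 1208, so continue squaring. x_1 = 1025^2 mod 1209 = 4. x_2 = 4^2 mod 1209 = 16. Reached i = s−1 = 2 without hitting −1: 2 is a Miller–Rabin witness and 1209 is composite.
Base 875: x_0 = 875^151 mod 1209 = 875. x_0 is neither 1 nor 1208, so continue squaring. x_1 = 875^2 mod 1209 = 328. x_2 = 328^2 mod 1209 = 1192. Reached i = s−1 = 2 without hitting −1: 875 is a Miller–Rabin witness and 1209 is composite.
The smallest witness among the given bases is 2.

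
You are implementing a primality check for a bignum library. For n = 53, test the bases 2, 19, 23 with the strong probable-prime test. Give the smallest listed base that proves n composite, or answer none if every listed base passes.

n − 1 = 52 = 2^2 · 13, so s = 2 and d = 13.
Base 2: x_0 = 2^13 mod 53 = 30. x_0 is neither 1 nor 52, so continue squaring. x_1 = 30^2 mod 53 = 52. x_1 ≡ −1, so 2 is not a witness.
Base 19: x_0 = 19^13 mod 53 = 30. x_0 is neither 1 nor 52, so continue squaring. x_1 = 30^2 mod 53 = 52. x_1 ≡ −1, so 19 is not a witness.
Base 23: x_0 = 23^13 mod 53 = 23. x_0 is neither 1 nor 52, so continue squaring. x_1 = 23^2 mod 53 = 52. x_1 ≡ −1, so 23 is not a witness.
No listed base is a witness for 53.

none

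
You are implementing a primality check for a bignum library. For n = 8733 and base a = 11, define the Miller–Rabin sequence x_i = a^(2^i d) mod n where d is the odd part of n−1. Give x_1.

n − 1 = 8732 = 2^2 · 2183, so s = 2 and d = 2183.
Repeated squaring mod 8733: 11^1 ≡ 11, 11^2 ≡ 121, 11^4 ≡ 5908, 11^8 ≡ 7396, 11^16 ≡ 6037, 11^32 ≡ 2560, 11^64 ≡ 3850, 11^128 ≡ 2599, 11^256 ≡ 4192, 11^512 ≡ 2068, 11^1024 ≡ 6187, 11^2048 ≡ 2230.
2183 = 2048 + 128 + 4 + 2 + 1, so 11^2183 ≡ 2230·2599·5908·121·11 ≡ 5885 (mod 8733).
x_0 = 5885.
x_1 = 5885^2 mod 8733 = 6880.

6880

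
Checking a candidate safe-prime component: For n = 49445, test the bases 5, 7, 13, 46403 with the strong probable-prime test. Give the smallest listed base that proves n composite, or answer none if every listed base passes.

5

n − 1 = 49444 = 2^2 · 12361, so s = 2 and d = 12361.
Base 5: x_0 = 5^12361 mod 49445 = 40925. x_0 is neither 1 nor 49444, so continue squaring. x_1 = 40925^2 mod 49445 = 5140. Reached i = s−1 = 1 without hitting −1: 5 is a Miller–Rabin witness and 49445 is composite.
Base 7: x_0 = 7^12361 mod 49445 = 44337. x_0 is neither 1 nor 49444, so continue squaring. x_1 = 44337^2 mod 49445 = 34149. Reached i = s−1 = 1 without hitting −1: 7 is a Miller–Rabin witness and 49445 is composite.
Base 13: x_0 = 13^12361 mod 49445 = 34113. x_0 is neither 1 nor 49444, so continue squaring. x_1 = 34113^2 mod 49445 = 8694. Reached i = s−1 = 1 without hitting −1: 13 is a Miller–Rabin witness and 49445 is composite.
Base 46403: x_0 = 46403^12361 mod 49445 = 8893. x_0 is neither 1 nor 49444, so continue squaring. x_1 = 8893^2 mod 49445 = 22894. Reached i = s−1 = 1 without hitting −1: 46403 is a Miller–Rabin witness and 49445 is composite.
The smallest witness among the given bases is 5.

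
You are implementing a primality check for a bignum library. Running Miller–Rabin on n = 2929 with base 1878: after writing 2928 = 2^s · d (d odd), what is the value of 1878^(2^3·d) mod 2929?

993

n − 1 = 2928 = 2^4 · 183, so s = 4 and d = 183.
x_0 = 1878^183 mod 2929 = 2284.
x_1 = 2284^2 mod 2929 = 107.
x_2 = 107^2 mod 2929 = 2662.
x_3 = 2662^2 mod 2929 = 993.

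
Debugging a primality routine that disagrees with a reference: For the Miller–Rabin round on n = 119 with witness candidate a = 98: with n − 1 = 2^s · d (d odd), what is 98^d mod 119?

n − 1 = 118 = 2^1 · 59, so s = 1 and d = 59.
98^59 mod 119 = 21.

21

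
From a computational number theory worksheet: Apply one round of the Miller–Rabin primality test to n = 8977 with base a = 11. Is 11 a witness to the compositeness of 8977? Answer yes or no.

yes

n − 1 = 8976 = 2^4 · 561, so s = 4 and d = 561.
x_0 = 11^561 mod 8977 = 3140.
x_0 is neither 1 nor 8976, so continue squaring.
x_1 = 3140^2 mod 8977 = 2854.
x_2 = 2854^2 mod 8977 = 3177.
x_3 = 3177^2 mod 8977 = 3181.
Reached i = s−1 = 3 without hitting −1: 11 is a Miller–Rabin witness and 8977 is composite.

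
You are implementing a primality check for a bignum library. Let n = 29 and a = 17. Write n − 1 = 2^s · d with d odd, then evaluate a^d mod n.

12

n − 1 = 28 = 2^2 · 7, so s = 2 and d = 7.
By repeated squaring, 17^7 ≡ 12 (mod 29).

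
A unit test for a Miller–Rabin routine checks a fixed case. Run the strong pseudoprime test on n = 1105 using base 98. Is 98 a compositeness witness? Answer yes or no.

no

n − 1 = 1104 = 2^4 · 69, so s = 4 and d = 69.
Repeated squaring mod 1105: 98^1 ≡ 98, 98^2 ≡ 764, 98^4 ≡ 256, 98^8 ≡ 341, 98^16 ≡ 256, 98^32 ≡ 341, 98^64 ≡ 256.
69 = 64 + 4 + 1, so 98^69 ≡ 256·256·98 ≡ 268 (mod 1105).
x_0 = 98^69 mod 1105 = 268.
x_0 is neither 1 nor 1104, so continue squaring.
x_1 = 268^2 mod 1105 = 1104.
x_1 ≡ −1, so 98 is not a witness.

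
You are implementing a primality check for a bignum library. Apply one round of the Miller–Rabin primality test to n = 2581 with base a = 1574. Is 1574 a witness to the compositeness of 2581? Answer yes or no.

n − 1 = 2580 = 2^2 · 645, so s = 2 and d = 645.
x_0 = 1574^645 mod 2581 = 849.
x_0 is neither 1 nor 2580, so continue squaring.
x_1 = 849^2 mod 2581 = 702.
Reached i = s−1 = 1 without hitting −1: 1574 is a Miller–Rabin witness and 2581 is composite.

yes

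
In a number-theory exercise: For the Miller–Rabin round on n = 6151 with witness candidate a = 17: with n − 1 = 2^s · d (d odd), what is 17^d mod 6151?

6150

n − 1 = 6150 = 2^1 · 3075, so s = 1 and d = 3075.
17^3075 mod 6151 = 6150.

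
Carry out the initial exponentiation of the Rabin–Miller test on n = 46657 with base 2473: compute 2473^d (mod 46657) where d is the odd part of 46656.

n − 1 = 46656 = 2^6 · 729, so s = 6 and d = 729.
By repeated squaring, 2473^729 ≡ 26560 (mod 46657).

26560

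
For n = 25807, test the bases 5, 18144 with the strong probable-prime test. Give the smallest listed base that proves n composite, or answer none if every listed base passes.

n − 1 = 25806 = 2^1 · 12903, so s = 1 and d = 12903.
Base 5: x_0 = 5^12903 mod 25807 = 13601. x_0 ∉ {1, 25806} and s = 1, so 5 is a Miller–Rabin witness and 25807 is composite.
Base 18144: x_0 = 18144^12903 mod 25807 = 24118. x_0 ∉ {1, 25806} and s = 1, so 18144 is a Miller–Rabin witness and 25807 is composite.
The smallest witness among the given bases is 5.

5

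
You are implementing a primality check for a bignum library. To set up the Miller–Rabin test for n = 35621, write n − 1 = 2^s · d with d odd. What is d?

Halving: 35620 → 17810 → 8905; 8905 is odd.
So 35620 = 2^2 · 8905.

8905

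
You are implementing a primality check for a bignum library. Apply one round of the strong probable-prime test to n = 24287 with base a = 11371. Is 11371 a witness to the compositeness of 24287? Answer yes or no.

n − 1 = 24286 = 2^1 · 12143, so s = 1 and d = 12143.
Repeated squaring mod 24287: 11371^1 ≡ 11371, 11371^2 ≡ 19940, 11371^4 ≡ 1123, 11371^8 ≡ 22492, 11371^16 ≡ 16141, 11371^32 ≡ 5232, 11371^64 ≡ 2375, 11371^128 ≡ 6041, 11371^256 ≡ 14607, 11371^512 ≡ 3154, 11371^1024 ≡ 14333, 11371^2048 ≡ 15443, 11371^4096 ≡ 12196, 11371^8192 ≡ 8828.
12143 = 8192 + 2048 + 1024 + 512 + 256 + 64 + 32 + 8 + 4 + 2 + 1, so 11371^12143 ≡ 8828·15443·14333·3154·14607·2375·5232·22492·1123·19940·11371 ≡ 21291 (mod 24287).
x_0 = 11371^12143 mod 24287 = 21291.
x_0 ∉ {1, 24286} and s = 1, so 11371 is a Miller–Rabin witness and 24287 is composite.

yes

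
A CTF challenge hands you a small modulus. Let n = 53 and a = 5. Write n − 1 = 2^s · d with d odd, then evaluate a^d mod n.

n − 1 = 52 = 2^2 · 13, so s = 2 and d = 13.
5^13 mod 53 = 23.

23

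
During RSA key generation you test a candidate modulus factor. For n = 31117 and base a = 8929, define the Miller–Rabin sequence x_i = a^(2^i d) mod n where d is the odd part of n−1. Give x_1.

15550

n − 1 = 31116 = 2^2 · 7779, so s = 2 and d = 7779.
x_0 = 8929^7779 mod 31117 = 2283.
x_1 = 2283^2 mod 31117 = 15550.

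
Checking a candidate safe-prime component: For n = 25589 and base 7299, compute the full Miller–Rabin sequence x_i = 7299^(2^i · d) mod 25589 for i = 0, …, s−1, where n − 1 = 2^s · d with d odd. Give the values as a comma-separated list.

25588, 1

n − 1 = 25588 = 2^2 · 6397, so s = 2 and d = 6397.
x_0 = 7299^6397 mod 25589 = 25588.
x_1 = 25588^2 mod 25589 = 1.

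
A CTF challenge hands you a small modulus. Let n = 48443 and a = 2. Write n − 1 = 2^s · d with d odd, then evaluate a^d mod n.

n − 1 = 48442 = 2^1 · 24221, so s = 1 and d = 24221.
2^24221 mod 48443 = 12848.

12848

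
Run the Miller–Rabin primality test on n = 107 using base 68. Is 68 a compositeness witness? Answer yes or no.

n − 1 = 106 = 2^1 · 53, so s = 1 and d = 53.
Repeated squaring mod 107: 68^1 ≡ 68, 68^2 ≡ 23, 68^4 ≡ 101, 68^8 ≡ 36, 68^16 ≡ 12, 68^32 ≡ 37.
53 = 32 + 16 + 4 + 1, so 68^53 ≡ 37·12·101·68 ≡ 106 (mod 107).
x_0 = 68^53 mod 107 = 106.
x_0 = 106 ≡ −1, so 68 is not a witness.

no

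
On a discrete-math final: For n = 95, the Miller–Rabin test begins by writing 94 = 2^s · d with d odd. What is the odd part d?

47

Halving: 94 → 47; 47 is odd.
So 94 = 2^1 · 47.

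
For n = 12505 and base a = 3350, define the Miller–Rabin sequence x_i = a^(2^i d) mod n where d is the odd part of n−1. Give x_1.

n − 1 = 12504 = 2^3 · 1563, so s = 3 and d = 1563.
x_0 = 3350^1563 mod 12505 = 5365.
x_1 = 5365^2 mod 12505 = 9220.

9220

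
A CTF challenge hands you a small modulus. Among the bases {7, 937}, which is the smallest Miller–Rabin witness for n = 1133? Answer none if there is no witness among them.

n − 1 = 1132 = 2^2 · 283, so s = 2 and d = 283.
Base 7: x_0 = 7^283 mod 1133 = 607. x_0 is neither 1 nor 1132, so continue squaring. x_1 = 607^2 mod 1133 = 224. Reached i = s−1 = 1 without hitting −1: 7 is a Miller–Rabin witness and 1133 is composite.
Base 937: x_0 = 937^283 mod 1133 = 866. x_0 is neither 1 nor 1132, so continue squaring. x_1 = 866^2 mod 1133 = 1043. Reached i = s−1 = 1 without hitting −1: 937 is a Miller–Rabin witness and 1133 is composite.
The smallest witness among the given bases is 7.

7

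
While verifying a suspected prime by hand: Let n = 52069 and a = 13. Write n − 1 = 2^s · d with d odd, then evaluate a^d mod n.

n − 1 = 52068 = 2^2 · 13017, so s = 2 and d = 13017.
Repeated squaring mod 52069: 13^1 ≡ 13, 13^2 ≡ 169, 13^4 ≡ 28561, 13^8 ≡ 17767, 13^16 ≡ 24011, 13^32 ≡ 20153, 13^64 ≡ 5209, 13^128 ≡ 5732, 13^256 ≡ 285, 13^512 ≡ 29156, 13^1024 ≡ 45911, 13^2048 ≡ 14732, 13^4096 ≡ 8232, 13^8192 ≡ 24055.
13017 = 8192 + 4096 + 512 + 128 + 64 + 16 + 8 + 1, so 13^13017 ≡ 24055·8232·29156·5732·5209·24011·17767·13 ≡ 52068 (mod 52069).

52068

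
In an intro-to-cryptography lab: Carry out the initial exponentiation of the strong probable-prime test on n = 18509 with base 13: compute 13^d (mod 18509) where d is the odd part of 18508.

n − 1 = 18508 = 2^2 · 4627, so s = 2 and d = 4627.
By repeated squaring, 13^4627 ≡ 2284 (mod 18509).

2284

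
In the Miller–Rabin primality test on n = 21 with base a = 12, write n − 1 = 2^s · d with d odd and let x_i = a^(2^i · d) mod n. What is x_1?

n − 1 = 20 = 2^2 · 5, so s = 2 and d = 5.
x_0 = 12^5 mod 21 = 3.
x_1 = 3^2 mod 21 = 9.

9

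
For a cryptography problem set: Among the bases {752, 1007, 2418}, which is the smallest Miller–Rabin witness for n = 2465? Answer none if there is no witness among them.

n − 1 = 2464 = 2^5 · 77, so s = 5 and d = 77.
Base 752: x_0 = 752^77 mod 2465 = 157. x_0 is neither 1 nor 2464, so continue squaring. x_1 = 157^2 mod 2465 = 2464. x_1 ≡ −1, so 752 is not a witness.
Base 1007: x_0 = 1007^77 mod 2465 = 1177. x_0 is neither 1 nor 2464, so continue squaring. x_1 = 1177^2 mod 2465 = 2464. x_1 ≡ −1, so 1007 is not a witness.
Base 2418: x_0 = 2418^77 mod 2465 = 2163. x_0 is neither 1 nor 2464, so continue squaring. x_1 = 2163^2 mod 2465 = 2464. x_1 ≡ −1, so 2418 is not a witness.
No listed base is a witness for 2465.

none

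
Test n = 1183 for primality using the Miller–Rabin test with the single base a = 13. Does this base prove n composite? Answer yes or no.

n − 1 = 1182 = 2^1 · 591, so s = 1 and d = 591.
x_0 = 13^591 mod 1183 = 1014.
x_0 ∉ {1, 1182} and s = 1, so 13 is a Miller–Rabin witness and 1183 is composite.

yes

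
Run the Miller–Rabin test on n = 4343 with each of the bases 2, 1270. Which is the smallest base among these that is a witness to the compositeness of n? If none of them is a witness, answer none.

n − 1 = 4342 = 2^1 · 2171, so s = 1 and d = 2171.
Base 2: x_0 = 2^2171 mod 4343 = 2840. x_0 ∉ {1, 4342} and s = 1, so 2 is a Miller–Rabin witness and 4343 is composite.
Base 1270: x_0 = 1270^2171 mod 4343 = 1987. x_0 ∉ {1, 4342} and s = 1, so 1270 is a Miller–Rabin witness and 4343 is composite.
The smallest witness among the given bases is 2.

2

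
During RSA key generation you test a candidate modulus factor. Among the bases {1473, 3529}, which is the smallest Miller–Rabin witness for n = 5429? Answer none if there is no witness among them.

n − 1 = 5428 = 2^2 · 1357, so s = 2 and d = 1357.
Base 1473: x_0 = 1473^1357 mod 5429 = 1911. x_0 is neither 1 nor 5428, so continue squaring. x_1 = 1911^2 mod 5429 = 3633. Reached i = s−1 = 1 without hitting −1: 1473 is a Miller–Rabin witness and 5429 is composite.
Base 3529: x_0 = 3529^1357 mod 5429 = 4067. x_0 is neither 1 nor 5428, so continue squaring. x_1 = 4067^2 mod 5429 = 3755. Reached i = s−1 = 1 without hitting −1: 3529 is a Miller–Rabin witness and 5429 is composite.
The smallest witness among the given bases is 1473.

1473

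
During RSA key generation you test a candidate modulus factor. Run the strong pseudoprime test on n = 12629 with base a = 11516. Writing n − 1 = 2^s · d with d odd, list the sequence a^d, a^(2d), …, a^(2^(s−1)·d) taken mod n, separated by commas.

n − 1 = 12628 = 2^2 · 3157, so s = 2 and d = 3157.
x_0 = 11516^3157 mod 12629 = 8630.
x_1 = 8630^2 mod 12629 = 3687.

8630, 3687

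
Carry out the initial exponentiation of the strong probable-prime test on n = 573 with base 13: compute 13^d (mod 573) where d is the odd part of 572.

490

n − 1 = 572 = 2^2 · 143, so s = 2 and d = 143.
Repeated squaring mod 573: 13^1 ≡ 13, 13^2 ≡ 169, 13^4 ≡ 484, 13^8 ≡ 472, 13^16 ≡ 460, 13^32 ≡ 163, 13^64 ≡ 211, 13^128 ≡ 400.
143 = 128 + 8 + 4 + 2 + 1, so 13^143 ≡ 400·472·484·169·13 ≡ 490 (mod 573).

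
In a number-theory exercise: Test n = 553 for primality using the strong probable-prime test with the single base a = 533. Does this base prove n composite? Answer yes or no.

n − 1 = 552 = 2^3 · 69, so s = 3 and d = 69.
By repeated squaring, 533^69 ≡ 57 (mod 553).
x_0 = 533^69 mod 553 = 57.
x_0 is neither 1 nor 552, so continue squaring.
x_1 = 57^2 mod 553 = 484.
x_2 = 484^2 mod 553 = 337.
Reached i = s−1 = 2 without hitting −1: 533 is a Miller–Rabin witness and 553 is composite.

yes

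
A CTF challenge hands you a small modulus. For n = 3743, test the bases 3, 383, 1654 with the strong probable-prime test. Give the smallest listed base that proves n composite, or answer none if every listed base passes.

3

n − 1 = 3742 = 2^1 · 1871, so s = 1 and d = 1871.
Base 3: x_0 = 3^1871 mod 3743 = 2578. x_0 ∉ {1, 3742} and s = 1, so 3 is a Miller–Rabin witness and 3743 is composite.
Base 383: x_0 = 383^1871 mod 3743 = 3471. x_0 ∉ {1, 3742} and s = 1, so 383 is a Miller–Rabin witness and 3743 is composite.
Base 1654: x_0 = 1654^1871 mod 3743 = 1578. x_0 ∉ {1, 3742} and s = 1, so 1654 is a Miller–Rabin witness and 3743 is composite.
The smallest witness among the given bases is 3.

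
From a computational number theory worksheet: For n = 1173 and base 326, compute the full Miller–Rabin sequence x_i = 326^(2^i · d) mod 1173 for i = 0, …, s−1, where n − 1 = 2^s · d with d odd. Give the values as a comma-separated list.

974, 892

n − 1 = 1172 = 2^2 · 293, so s = 2 and d = 293.
x_0 = 326^293 mod 1173 = 974.
x_1 = 974^2 mod 1173 = 892.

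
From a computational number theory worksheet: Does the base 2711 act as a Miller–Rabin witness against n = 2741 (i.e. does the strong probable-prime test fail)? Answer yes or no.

n − 1 = 2740 = 2^2 · 685, so s = 2 and d = 685.
x_0 = 2711^685 mod 2741 = 1.
x_0 = 1, so 2711 is not a witness.

no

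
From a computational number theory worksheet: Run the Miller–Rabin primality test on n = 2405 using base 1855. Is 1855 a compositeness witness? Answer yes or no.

yes

n − 1 = 2404 = 2^2 · 601, so s = 2 and d = 601.
x_0 = 1855^601 mod 2405 = 685.
x_0 is neither 1 nor 2404, so continue squaring.
x_1 = 685^2 mod 2405 = 250.
Reached i = s−1 = 1 without hitting −1: 1855 is a Miller–Rabin witness and 2405 is composite.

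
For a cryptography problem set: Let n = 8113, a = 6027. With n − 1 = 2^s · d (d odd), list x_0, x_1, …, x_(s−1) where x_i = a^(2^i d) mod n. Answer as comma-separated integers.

5859, 1778, 5327, 5768

n − 1 = 8112 = 2^4 · 507, so s = 4 and d = 507.
x_0 = 6027^507 mod 8113 = 5859.
x_1 = 5859^2 mod 8113 = 1778.
x_2 = 1778^2 mod 8113 = 5327.
x_3 = 5327^2 mod 8113 = 5768.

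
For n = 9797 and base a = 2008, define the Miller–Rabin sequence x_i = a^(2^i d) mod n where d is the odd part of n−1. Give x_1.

5400

n − 1 = 9796 = 2^2 · 2449, so s = 2 and d = 2449.
Repeated squaring mod 9797: 2008^1 ≡ 2008, 2008^2 ≡ 5497, 2008^4 ≡ 3061, 2008^8 ≡ 3789, 2008^16 ≡ 3916, 2008^32 ≡ 2751, 2008^64 ≡ 4717, 2008^128 ≡ 1102, 2008^256 ≡ 9373, 2008^512 ≡ 3430, 2008^1024 ≡ 8500, 2008^2048 ≡ 6922.
2449 = 2048 + 256 + 128 + 16 + 1, so 2008^2449 ≡ 6922·9373·1102·3916·2008 ≡ 4200 (mod 9797).
x_0 = 4200.
x_1 = 4200^2 mod 9797 = 5400.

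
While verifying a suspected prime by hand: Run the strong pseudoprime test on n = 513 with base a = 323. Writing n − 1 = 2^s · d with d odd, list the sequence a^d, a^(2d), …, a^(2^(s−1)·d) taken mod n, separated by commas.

n − 1 = 512 = 2^9 · 1, so s = 9 and d = 1.
x_0 = 323^1 mod 513 = 323.
x_1 = 323^2 mod 513 = 190.
x_2 = 190^2 mod 513 = 190.
x_3 = 190^2 mod 513 = 190.
x_4 = 190^2 mod 513 = 190.
x_5 = 190^2 mod 513 = 190.
x_6 = 190^2 mod 513 = 190.
x_7 = 190^2 mod 513 = 190.
x_8 = 190^2 mod 513 = 190.

323, 190, 190, 190, 190, 190, 190, 190, 190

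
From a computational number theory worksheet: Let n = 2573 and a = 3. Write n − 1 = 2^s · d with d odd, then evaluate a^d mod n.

n − 1 = 2572 = 2^2 · 643, so s = 2 and d = 643.
3^643 mod 2573 = 1698.

1698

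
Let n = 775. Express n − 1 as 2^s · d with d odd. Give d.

387

Halving: 774 → 387; 387 is odd.
So 774 = 2^1 · 387.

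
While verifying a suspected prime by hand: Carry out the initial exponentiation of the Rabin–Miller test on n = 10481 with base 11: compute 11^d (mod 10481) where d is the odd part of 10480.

n − 1 = 10480 = 2^4 · 655, so s = 4 and d = 655.
Repeated squaring mod 10481: 11^1 ≡ 11, 11^2 ≡ 121, 11^4 ≡ 4160, 11^8 ≡ 1469, 11^16 ≡ 9356, 11^32 ≡ 7905, 11^64 ≡ 1303, 11^128 ≡ 10368, 11^256 ≡ 2288, 11^512 ≡ 4925.
655 = 512 + 128 + 8 + 4 + 2 + 1, so 11^655 ≡ 4925·10368·1469·4160·121·11 ≡ 8358 (mod 10481).

8358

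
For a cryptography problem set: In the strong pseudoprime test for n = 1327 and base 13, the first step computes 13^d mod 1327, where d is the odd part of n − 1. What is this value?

n − 1 = 1326 = 2^1 · 663, so s = 1 and d = 663.
Repeated squaring mod 1327: 13^1 ≡ 13, 13^2 ≡ 169, 13^4 ≡ 694, 13^8 ≡ 1262, 13^16 ≡ 244, 13^32 ≡ 1148, 13^64 ≡ 193, 13^128 ≡ 93, 13^256 ≡ 687, 13^512 ≡ 884.
663 = 512 + 128 + 16 + 4 + 2 + 1, so 13^663 ≡ 884·93·244·694·169·13 ≡ 1 (mod 1327).

1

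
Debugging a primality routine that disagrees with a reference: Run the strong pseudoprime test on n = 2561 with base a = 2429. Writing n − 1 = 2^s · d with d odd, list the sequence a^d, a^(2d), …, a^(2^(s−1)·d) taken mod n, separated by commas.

813, 231, 2141, 2252, 724, 1732, 893, 978, 1231

n − 1 = 2560 = 2^9 · 5, so s = 9 and d = 5.
x_0 = 2429^5 mod 2561 = 813.
x_1 = 813^2 mod 2561 = 231.
x_2 = 231^2 mod 2561 = 2141.
x_3 = 2141^2 mod 2561 = 2252.
x_4 = 2252^2 mod 2561 = 724.
x_5 = 724^2 mod 2561 = 1732.
x_6 = 1732^2 mod 2561 = 893.
x_7 = 893^2 mod 2561 = 978.
x_8 = 978^2 mod 2561 = 1231.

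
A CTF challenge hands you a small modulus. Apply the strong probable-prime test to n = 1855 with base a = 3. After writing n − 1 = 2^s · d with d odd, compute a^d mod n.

n − 1 = 1854 = 2^1 · 927, so s = 1 and d = 927.
3^927 mod 1855 = 167.

167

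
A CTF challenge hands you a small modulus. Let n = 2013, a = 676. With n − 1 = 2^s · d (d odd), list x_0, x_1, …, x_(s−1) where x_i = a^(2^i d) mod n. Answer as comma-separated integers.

n − 1 = 2012 = 2^2 · 503, so s = 2 and d = 503.
x_0 = 676^503 mod 2013 = 202.
x_1 = 202^2 mod 2013 = 544.

202, 544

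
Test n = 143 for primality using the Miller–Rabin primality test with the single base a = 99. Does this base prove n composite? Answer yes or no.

n − 1 = 142 = 2^1 · 71, so s = 1 and d = 71.
x_0 = 99^71 mod 143 = 44.
x_0 ∉ {1, 142} and s = 1, so 99 is a Miller–Rabin witness and 143 is composite.

yes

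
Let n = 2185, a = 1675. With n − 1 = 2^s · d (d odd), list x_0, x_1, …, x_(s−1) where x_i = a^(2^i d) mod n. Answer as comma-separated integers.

n − 1 = 2184 = 2^3 · 273, so s = 3 and d = 273.
x_0 = 1675^273 mod 2185 = 1965.
x_1 = 1965^2 mod 2185 = 330.
x_2 = 330^2 mod 2185 = 1835.

1965, 330, 1835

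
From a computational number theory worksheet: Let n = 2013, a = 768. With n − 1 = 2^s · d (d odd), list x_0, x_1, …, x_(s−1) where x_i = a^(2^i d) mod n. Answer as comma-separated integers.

n − 1 = 2012 = 2^2 · 503, so s = 2 and d = 503.
x_0 = 768^503 mod 2013 = 432.
x_1 = 432^2 mod 2013 = 1428.

432, 1428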